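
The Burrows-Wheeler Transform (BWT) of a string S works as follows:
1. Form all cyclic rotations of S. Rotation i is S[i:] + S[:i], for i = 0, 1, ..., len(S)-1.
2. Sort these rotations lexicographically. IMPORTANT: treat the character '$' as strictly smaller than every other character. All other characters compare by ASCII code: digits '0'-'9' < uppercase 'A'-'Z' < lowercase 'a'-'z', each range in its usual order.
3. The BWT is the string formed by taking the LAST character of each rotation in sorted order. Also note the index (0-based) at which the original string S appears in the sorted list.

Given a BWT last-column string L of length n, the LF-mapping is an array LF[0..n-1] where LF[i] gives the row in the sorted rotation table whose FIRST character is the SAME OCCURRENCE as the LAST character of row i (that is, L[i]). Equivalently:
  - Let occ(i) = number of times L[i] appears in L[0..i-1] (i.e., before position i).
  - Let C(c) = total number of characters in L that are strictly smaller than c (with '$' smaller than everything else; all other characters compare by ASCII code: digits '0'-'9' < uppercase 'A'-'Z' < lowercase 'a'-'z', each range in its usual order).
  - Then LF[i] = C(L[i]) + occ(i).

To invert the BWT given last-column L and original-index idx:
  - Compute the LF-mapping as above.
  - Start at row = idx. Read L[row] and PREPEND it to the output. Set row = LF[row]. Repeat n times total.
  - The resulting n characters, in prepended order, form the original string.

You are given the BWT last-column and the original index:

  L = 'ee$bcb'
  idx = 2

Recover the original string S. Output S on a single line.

Answer: bebce$

Derivation:
LF mapping: 4 5 0 1 3 2
Walk LF starting at row 2, prepending L[row]:
  step 1: row=2, L[2]='$', prepend. Next row=LF[2]=0
  step 2: row=0, L[0]='e', prepend. Next row=LF[0]=4
  step 3: row=4, L[4]='c', prepend. Next row=LF[4]=3
  step 4: row=3, L[3]='b', prepend. Next row=LF[3]=1
  step 5: row=1, L[1]='e', prepend. Next row=LF[1]=5
  step 6: row=5, L[5]='b', prepend. Next row=LF[5]=2
Reversed output: bebce$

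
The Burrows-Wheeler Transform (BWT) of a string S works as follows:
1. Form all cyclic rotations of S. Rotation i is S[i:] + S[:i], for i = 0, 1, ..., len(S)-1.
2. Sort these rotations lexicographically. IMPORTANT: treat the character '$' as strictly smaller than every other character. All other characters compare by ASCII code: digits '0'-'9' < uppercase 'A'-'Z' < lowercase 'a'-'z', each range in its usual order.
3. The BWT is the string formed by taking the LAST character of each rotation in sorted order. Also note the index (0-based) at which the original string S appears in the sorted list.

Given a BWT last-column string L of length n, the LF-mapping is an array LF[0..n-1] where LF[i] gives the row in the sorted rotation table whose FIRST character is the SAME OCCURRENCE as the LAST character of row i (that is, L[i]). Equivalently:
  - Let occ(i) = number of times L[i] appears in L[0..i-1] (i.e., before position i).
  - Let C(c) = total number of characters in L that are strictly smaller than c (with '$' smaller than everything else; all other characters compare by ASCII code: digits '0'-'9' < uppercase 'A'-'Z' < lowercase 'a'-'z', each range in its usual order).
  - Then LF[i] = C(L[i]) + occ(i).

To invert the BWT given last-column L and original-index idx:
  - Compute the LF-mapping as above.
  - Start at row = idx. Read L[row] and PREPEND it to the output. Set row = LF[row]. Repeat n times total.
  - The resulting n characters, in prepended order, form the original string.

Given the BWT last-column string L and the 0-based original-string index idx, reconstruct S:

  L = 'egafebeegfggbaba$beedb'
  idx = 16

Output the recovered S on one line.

LF mapping: 10 18 1 16 11 4 12 13 19 17 20 21 5 2 6 3 0 7 14 15 9 8
Walk LF starting at row 16, prepending L[row]:
  step 1: row=16, L[16]='$', prepend. Next row=LF[16]=0
  step 2: row=0, L[0]='e', prepend. Next row=LF[0]=10
  step 3: row=10, L[10]='g', prepend. Next row=LF[10]=20
  step 4: row=20, L[20]='d', prepend. Next row=LF[20]=9
  step 5: row=9, L[9]='f', prepend. Next row=LF[9]=17
  step 6: row=17, L[17]='b', prepend. Next row=LF[17]=7
  step 7: row=7, L[7]='e', prepend. Next row=LF[7]=13
  step 8: row=13, L[13]='a', prepend. Next row=LF[13]=2
  step 9: row=2, L[2]='a', prepend. Next row=LF[2]=1
  step 10: row=1, L[1]='g', prepend. Next row=LF[1]=18
  step 11: row=18, L[18]='e', prepend. Next row=LF[18]=14
  step 12: row=14, L[14]='b', prepend. Next row=LF[14]=6
  step 13: row=6, L[6]='e', prepend. Next row=LF[6]=12
  step 14: row=12, L[12]='b', prepend. Next row=LF[12]=5
  step 15: row=5, L[5]='b', prepend. Next row=LF[5]=4
  step 16: row=4, L[4]='e', prepend. Next row=LF[4]=11
  step 17: row=11, L[11]='g', prepend. Next row=LF[11]=21
  step 18: row=21, L[21]='b', prepend. Next row=LF[21]=8
  step 19: row=8, L[8]='g', prepend. Next row=LF[8]=19
  step 20: row=19, L[19]='e', prepend. Next row=LF[19]=15
  step 21: row=15, L[15]='a', prepend. Next row=LF[15]=3
  step 22: row=3, L[3]='f', prepend. Next row=LF[3]=16
Reversed output: faegbgebbebegaaebfdge$

Answer: faegbgebbebegaaebfdge$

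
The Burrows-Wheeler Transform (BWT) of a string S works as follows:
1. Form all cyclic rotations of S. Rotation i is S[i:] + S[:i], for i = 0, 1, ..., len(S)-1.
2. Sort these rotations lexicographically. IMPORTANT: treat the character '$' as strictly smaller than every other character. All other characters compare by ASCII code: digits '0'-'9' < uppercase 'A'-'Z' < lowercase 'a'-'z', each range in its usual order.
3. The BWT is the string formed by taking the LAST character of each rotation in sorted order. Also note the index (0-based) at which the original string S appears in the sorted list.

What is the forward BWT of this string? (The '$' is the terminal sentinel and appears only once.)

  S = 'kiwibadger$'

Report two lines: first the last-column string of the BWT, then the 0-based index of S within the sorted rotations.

Answer: rbiagdwk$ei
8

Derivation:
All 11 rotations (rotation i = S[i:]+S[:i]):
  rot[0] = kiwibadger$
  rot[1] = iwibadger$k
  rot[2] = wibadger$ki
  rot[3] = ibadger$kiw
  rot[4] = badger$kiwi
  rot[5] = adger$kiwib
  rot[6] = dger$kiwiba
  rot[7] = ger$kiwibad
  rot[8] = er$kiwibadg
  rot[9] = r$kiwibadge
  rot[10] = $kiwibadger
Sorted (with $ < everything):
  sorted[0] = $kiwibadger  (last char: 'r')
  sorted[1] = adger$kiwib  (last char: 'b')
  sorted[2] = badger$kiwi  (last char: 'i')
  sorted[3] = dger$kiwiba  (last char: 'a')
  sorted[4] = er$kiwibadg  (last char: 'g')
  sorted[5] = ger$kiwibad  (last char: 'd')
  sorted[6] = ibadger$kiw  (last char: 'w')
  sorted[7] = iwibadger$k  (last char: 'k')
  sorted[8] = kiwibadger$  (last char: '$')
  sorted[9] = r$kiwibadge  (last char: 'e')
  sorted[10] = wibadger$ki  (last char: 'i')
Last column: rbiagdwk$ei
Original string S is at sorted index 8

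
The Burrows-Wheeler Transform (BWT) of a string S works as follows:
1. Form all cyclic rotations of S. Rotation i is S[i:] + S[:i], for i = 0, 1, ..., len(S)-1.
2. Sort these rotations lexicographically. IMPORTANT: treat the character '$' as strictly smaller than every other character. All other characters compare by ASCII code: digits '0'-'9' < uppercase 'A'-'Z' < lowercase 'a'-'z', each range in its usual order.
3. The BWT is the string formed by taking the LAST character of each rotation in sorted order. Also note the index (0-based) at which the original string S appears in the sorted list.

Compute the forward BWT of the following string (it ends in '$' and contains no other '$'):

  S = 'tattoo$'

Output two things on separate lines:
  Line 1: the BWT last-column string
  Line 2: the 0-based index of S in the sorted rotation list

All 7 rotations (rotation i = S[i:]+S[:i]):
  rot[0] = tattoo$
  rot[1] = attoo$t
  rot[2] = ttoo$ta
  rot[3] = too$tat
  rot[4] = oo$tatt
  rot[5] = o$tatto
  rot[6] = $tattoo
Sorted (with $ < everything):
  sorted[0] = $tattoo  (last char: 'o')
  sorted[1] = attoo$t  (last char: 't')
  sorted[2] = o$tatto  (last char: 'o')
  sorted[3] = oo$tatt  (last char: 't')
  sorted[4] = tattoo$  (last char: '$')
  sorted[5] = too$tat  (last char: 't')
  sorted[6] = ttoo$ta  (last char: 'a')
Last column: otot$ta
Original string S is at sorted index 4

Answer: otot$ta
4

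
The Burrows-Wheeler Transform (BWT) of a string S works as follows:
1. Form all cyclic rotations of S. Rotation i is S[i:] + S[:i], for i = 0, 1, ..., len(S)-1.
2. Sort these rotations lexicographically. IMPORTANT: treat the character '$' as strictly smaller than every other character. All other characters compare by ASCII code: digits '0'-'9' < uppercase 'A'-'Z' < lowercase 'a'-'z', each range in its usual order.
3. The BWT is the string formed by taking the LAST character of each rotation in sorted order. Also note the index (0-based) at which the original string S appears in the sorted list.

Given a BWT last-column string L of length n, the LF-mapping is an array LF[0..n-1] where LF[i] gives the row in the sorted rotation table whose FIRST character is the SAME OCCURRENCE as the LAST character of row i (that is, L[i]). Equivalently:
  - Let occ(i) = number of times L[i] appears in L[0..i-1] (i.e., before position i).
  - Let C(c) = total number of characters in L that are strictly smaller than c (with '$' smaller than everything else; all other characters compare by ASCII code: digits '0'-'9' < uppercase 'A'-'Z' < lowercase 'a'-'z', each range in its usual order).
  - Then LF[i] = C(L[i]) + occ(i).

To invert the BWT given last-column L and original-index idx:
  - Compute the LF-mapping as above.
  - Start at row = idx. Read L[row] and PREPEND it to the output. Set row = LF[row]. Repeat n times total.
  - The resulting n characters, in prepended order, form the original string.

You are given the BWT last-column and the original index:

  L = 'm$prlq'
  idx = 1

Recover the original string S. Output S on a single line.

Answer: lqrpm$

Derivation:
LF mapping: 2 0 3 5 1 4
Walk LF starting at row 1, prepending L[row]:
  step 1: row=1, L[1]='$', prepend. Next row=LF[1]=0
  step 2: row=0, L[0]='m', prepend. Next row=LF[0]=2
  step 3: row=2, L[2]='p', prepend. Next row=LF[2]=3
  step 4: row=3, L[3]='r', prepend. Next row=LF[3]=5
  step 5: row=5, L[5]='q', prepend. Next row=LF[5]=4
  step 6: row=4, L[4]='l', prepend. Next row=LF[4]=1
Reversed output: lqrpm$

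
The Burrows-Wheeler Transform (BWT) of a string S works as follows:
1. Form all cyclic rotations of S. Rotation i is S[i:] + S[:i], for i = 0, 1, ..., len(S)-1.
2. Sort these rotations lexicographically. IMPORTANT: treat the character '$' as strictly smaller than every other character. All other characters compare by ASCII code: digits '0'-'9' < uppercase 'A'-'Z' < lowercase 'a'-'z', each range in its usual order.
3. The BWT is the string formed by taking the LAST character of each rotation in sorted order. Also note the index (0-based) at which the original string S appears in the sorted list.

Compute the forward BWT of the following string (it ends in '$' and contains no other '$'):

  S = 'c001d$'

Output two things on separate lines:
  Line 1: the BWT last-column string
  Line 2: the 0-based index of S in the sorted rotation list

All 6 rotations (rotation i = S[i:]+S[:i]):
  rot[0] = c001d$
  rot[1] = 001d$c
  rot[2] = 01d$c0
  rot[3] = 1d$c00
  rot[4] = d$c001
  rot[5] = $c001d
Sorted (with $ < everything):
  sorted[0] = $c001d  (last char: 'd')
  sorted[1] = 001d$c  (last char: 'c')
  sorted[2] = 01d$c0  (last char: '0')
  sorted[3] = 1d$c00  (last char: '0')
  sorted[4] = c001d$  (last char: '$')
  sorted[5] = d$c001  (last char: '1')
Last column: dc00$1
Original string S is at sorted index 4

Answer: dc00$1
4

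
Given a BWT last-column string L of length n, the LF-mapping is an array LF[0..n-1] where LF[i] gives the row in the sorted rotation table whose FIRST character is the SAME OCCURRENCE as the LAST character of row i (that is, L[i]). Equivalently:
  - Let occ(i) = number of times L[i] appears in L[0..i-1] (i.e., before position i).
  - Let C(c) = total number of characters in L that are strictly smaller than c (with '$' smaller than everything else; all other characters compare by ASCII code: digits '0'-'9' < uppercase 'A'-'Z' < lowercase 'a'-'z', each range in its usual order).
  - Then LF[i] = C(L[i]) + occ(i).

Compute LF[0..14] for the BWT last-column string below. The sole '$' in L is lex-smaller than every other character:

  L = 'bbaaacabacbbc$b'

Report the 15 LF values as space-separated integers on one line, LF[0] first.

Answer: 6 7 1 2 3 12 4 8 5 13 9 10 14 0 11

Derivation:
Char counts: '$':1, 'a':5, 'b':6, 'c':3
C (first-col start): C('$')=0, C('a')=1, C('b')=6, C('c')=12
L[0]='b': occ=0, LF[0]=C('b')+0=6+0=6
L[1]='b': occ=1, LF[1]=C('b')+1=6+1=7
L[2]='a': occ=0, LF[2]=C('a')+0=1+0=1
L[3]='a': occ=1, LF[3]=C('a')+1=1+1=2
L[4]='a': occ=2, LF[4]=C('a')+2=1+2=3
L[5]='c': occ=0, LF[5]=C('c')+0=12+0=12
L[6]='a': occ=3, LF[6]=C('a')+3=1+3=4
L[7]='b': occ=2, LF[7]=C('b')+2=6+2=8
L[8]='a': occ=4, LF[8]=C('a')+4=1+4=5
L[9]='c': occ=1, LF[9]=C('c')+1=12+1=13
L[10]='b': occ=3, LF[10]=C('b')+3=6+3=9
L[11]='b': occ=4, LF[11]=C('b')+4=6+4=10
L[12]='c': occ=2, LF[12]=C('c')+2=12+2=14
L[13]='$': occ=0, LF[13]=C('$')+0=0+0=0
L[14]='b': occ=5, LF[14]=C('b')+5=6+5=11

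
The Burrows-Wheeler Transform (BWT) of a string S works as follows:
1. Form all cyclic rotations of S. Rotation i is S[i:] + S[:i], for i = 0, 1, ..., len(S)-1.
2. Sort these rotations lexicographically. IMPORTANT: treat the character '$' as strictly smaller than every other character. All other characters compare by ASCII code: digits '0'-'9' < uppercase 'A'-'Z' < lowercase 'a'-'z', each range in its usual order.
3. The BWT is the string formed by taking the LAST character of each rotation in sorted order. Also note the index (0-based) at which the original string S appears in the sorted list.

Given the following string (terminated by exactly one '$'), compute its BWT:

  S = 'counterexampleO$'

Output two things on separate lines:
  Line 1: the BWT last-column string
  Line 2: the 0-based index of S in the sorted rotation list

Answer: Oex$ltrpaucmenoe
3

Derivation:
All 16 rotations (rotation i = S[i:]+S[:i]):
  rot[0] = counterexampleO$
  rot[1] = ounterexampleO$c
  rot[2] = unterexampleO$co
  rot[3] = nterexampleO$cou
  rot[4] = terexampleO$coun
  rot[5] = erexampleO$count
  rot[6] = rexampleO$counte
  rot[7] = exampleO$counter
  rot[8] = xampleO$countere
  rot[9] = ampleO$counterex
  rot[10] = mpleO$counterexa
  rot[11] = pleO$counterexam
  rot[12] = leO$counterexamp
  rot[13] = eO$counterexampl
  rot[14] = O$counterexample
  rot[15] = $counterexampleO
Sorted (with $ < everything):
  sorted[0] = $counterexampleO  (last char: 'O')
  sorted[1] = O$counterexample  (last char: 'e')
  sorted[2] = ampleO$counterex  (last char: 'x')
  sorted[3] = counterexampleO$  (last char: '$')
  sorted[4] = eO$counterexampl  (last char: 'l')
  sorted[5] = erexampleO$count  (last char: 't')
  sorted[6] = exampleO$counter  (last char: 'r')
  sorted[7] = leO$counterexamp  (last char: 'p')
  sorted[8] = mpleO$counterexa  (last char: 'a')
  sorted[9] = nterexampleO$cou  (last char: 'u')
  sorted[10] = ounterexampleO$c  (last char: 'c')
  sorted[11] = pleO$counterexam  (last char: 'm')
  sorted[12] = rexampleO$counte  (last char: 'e')
  sorted[13] = terexampleO$coun  (last char: 'n')
  sorted[14] = unterexampleO$co  (last char: 'o')
  sorted[15] = xampleO$countere  (last char: 'e')
Last column: Oex$ltrpaucmenoe
Original string S is at sorted index 3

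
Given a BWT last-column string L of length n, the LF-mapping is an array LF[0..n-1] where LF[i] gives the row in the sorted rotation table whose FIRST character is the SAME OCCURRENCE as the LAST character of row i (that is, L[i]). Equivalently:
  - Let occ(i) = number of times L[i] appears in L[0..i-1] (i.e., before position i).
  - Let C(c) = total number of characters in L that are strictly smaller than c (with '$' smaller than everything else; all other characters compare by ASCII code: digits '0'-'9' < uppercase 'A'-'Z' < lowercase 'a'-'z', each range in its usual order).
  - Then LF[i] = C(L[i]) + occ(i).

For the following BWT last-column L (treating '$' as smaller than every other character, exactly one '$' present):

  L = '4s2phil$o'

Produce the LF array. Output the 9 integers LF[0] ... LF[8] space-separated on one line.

Char counts: '$':1, '2':1, '4':1, 'h':1, 'i':1, 'l':1, 'o':1, 'p':1, 's':1
C (first-col start): C('$')=0, C('2')=1, C('4')=2, C('h')=3, C('i')=4, C('l')=5, C('o')=6, C('p')=7, C('s')=8
L[0]='4': occ=0, LF[0]=C('4')+0=2+0=2
L[1]='s': occ=0, LF[1]=C('s')+0=8+0=8
L[2]='2': occ=0, LF[2]=C('2')+0=1+0=1
L[3]='p': occ=0, LF[3]=C('p')+0=7+0=7
L[4]='h': occ=0, LF[4]=C('h')+0=3+0=3
L[5]='i': occ=0, LF[5]=C('i')+0=4+0=4
L[6]='l': occ=0, LF[6]=C('l')+0=5+0=5
L[7]='$': occ=0, LF[7]=C('$')+0=0+0=0
L[8]='o': occ=0, LF[8]=C('o')+0=6+0=6

Answer: 2 8 1 7 3 4 5 0 6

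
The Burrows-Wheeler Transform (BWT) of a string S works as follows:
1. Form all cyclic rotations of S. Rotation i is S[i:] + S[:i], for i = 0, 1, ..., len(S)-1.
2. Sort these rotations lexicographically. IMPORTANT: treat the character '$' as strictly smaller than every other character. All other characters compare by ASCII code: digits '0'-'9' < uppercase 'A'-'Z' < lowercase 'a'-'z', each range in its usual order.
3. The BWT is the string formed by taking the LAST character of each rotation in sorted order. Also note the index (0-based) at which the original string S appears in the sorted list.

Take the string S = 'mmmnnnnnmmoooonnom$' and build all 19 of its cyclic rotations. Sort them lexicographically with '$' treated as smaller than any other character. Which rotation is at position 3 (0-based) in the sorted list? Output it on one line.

Answer: mmnnnnnmmoooonnom$m

Derivation:
All 19 rotations (rotation i = S[i:]+S[:i]):
  rot[0] = mmmnnnnnmmoooonnom$
  rot[1] = mmnnnnnmmoooonnom$m
  rot[2] = mnnnnnmmoooonnom$mm
  rot[3] = nnnnnmmoooonnom$mmm
  rot[4] = nnnnmmoooonnom$mmmn
  rot[5] = nnnmmoooonnom$mmmnn
  rot[6] = nnmmoooonnom$mmmnnn
  rot[7] = nmmoooonnom$mmmnnnn
  rot[8] = mmoooonnom$mmmnnnnn
  rot[9] = moooonnom$mmmnnnnnm
  rot[10] = oooonnom$mmmnnnnnmm
  rot[11] = ooonnom$mmmnnnnnmmo
  rot[12] = oonnom$mmmnnnnnmmoo
  rot[13] = onnom$mmmnnnnnmmooo
  rot[14] = nnom$mmmnnnnnmmoooo
  rot[15] = nom$mmmnnnnnmmoooon
  rot[16] = om$mmmnnnnnmmoooonn
  rot[17] = m$mmmnnnnnmmoooonno
  rot[18] = $mmmnnnnnmmoooonnom
Sorted (with $ < everything):
  sorted[0] = $mmmnnnnnmmoooonnom
  sorted[1] = m$mmmnnnnnmmoooonno
  sorted[2] = mmmnnnnnmmoooonnom$
  sorted[3] = mmnnnnnmmoooonnom$m
  sorted[4] = mmoooonnom$mmmnnnnn
  sorted[5] = mnnnnnmmoooonnom$mm
  sorted[6] = moooonnom$mmmnnnnnm
  sorted[7] = nmmoooonnom$mmmnnnn
  sorted[8] = nnmmoooonnom$mmmnnn
  sorted[9] = nnnmmoooonnom$mmmnn
  sorted[10] = nnnnmmoooonnom$mmmn
  sorted[11] = nnnnnmmoooonnom$mmm
  sorted[12] = nnom$mmmnnnnnmmoooo
  sorted[13] = nom$mmmnnnnnmmoooon
  sorted[14] = om$mmmnnnnnmmoooonn
  sorted[15] = onnom$mmmnnnnnmmooo
  sorted[16] = oonnom$mmmnnnnnmmoo
  sorted[17] = ooonnom$mmmnnnnnmmo
  sorted[18] = oooonnom$mmmnnnnnmm
sorted[3] = mmnnnnnmmoooonnom$m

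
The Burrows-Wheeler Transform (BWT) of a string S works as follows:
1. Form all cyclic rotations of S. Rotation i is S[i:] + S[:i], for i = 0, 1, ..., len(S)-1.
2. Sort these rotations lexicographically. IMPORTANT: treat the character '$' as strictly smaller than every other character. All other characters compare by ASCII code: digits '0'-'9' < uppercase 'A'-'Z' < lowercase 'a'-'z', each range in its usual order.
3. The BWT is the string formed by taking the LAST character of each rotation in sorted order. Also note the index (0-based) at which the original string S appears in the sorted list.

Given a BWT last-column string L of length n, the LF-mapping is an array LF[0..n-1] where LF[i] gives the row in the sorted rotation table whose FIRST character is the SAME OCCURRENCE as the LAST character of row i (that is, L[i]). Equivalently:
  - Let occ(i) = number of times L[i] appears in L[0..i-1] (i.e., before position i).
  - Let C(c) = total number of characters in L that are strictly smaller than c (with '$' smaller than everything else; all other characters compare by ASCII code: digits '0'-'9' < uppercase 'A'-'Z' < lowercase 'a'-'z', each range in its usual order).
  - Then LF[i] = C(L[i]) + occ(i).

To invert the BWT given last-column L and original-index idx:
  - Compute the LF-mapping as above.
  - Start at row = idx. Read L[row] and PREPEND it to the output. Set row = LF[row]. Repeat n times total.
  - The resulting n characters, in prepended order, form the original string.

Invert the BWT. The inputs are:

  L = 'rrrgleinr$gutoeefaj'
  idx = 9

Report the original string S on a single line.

Answer: junglerefrigerator$

Derivation:
LF mapping: 13 14 15 6 10 2 8 11 16 0 7 18 17 12 3 4 5 1 9
Walk LF starting at row 9, prepending L[row]:
  step 1: row=9, L[9]='$', prepend. Next row=LF[9]=0
  step 2: row=0, L[0]='r', prepend. Next row=LF[0]=13
  step 3: row=13, L[13]='o', prepend. Next row=LF[13]=12
  step 4: row=12, L[12]='t', prepend. Next row=LF[12]=17
  step 5: row=17, L[17]='a', prepend. Next row=LF[17]=1
  step 6: row=1, L[1]='r', prepend. Next row=LF[1]=14
  step 7: row=14, L[14]='e', prepend. Next row=LF[14]=3
  step 8: row=3, L[3]='g', prepend. Next row=LF[3]=6
  step 9: row=6, L[6]='i', prepend. Next row=LF[6]=8
  step 10: row=8, L[8]='r', prepend. Next row=LF[8]=16
  step 11: row=16, L[16]='f', prepend. Next row=LF[16]=5
  step 12: row=5, L[5]='e', prepend. Next row=LF[5]=2
  step 13: row=2, L[2]='r', prepend. Next row=LF[2]=15
  step 14: row=15, L[15]='e', prepend. Next row=LF[15]=4
  step 15: row=4, L[4]='l', prepend. Next row=LF[4]=10
  step 16: row=10, L[10]='g', prepend. Next row=LF[10]=7
  step 17: row=7, L[7]='n', prepend. Next row=LF[7]=11
  step 18: row=11, L[11]='u', prepend. Next row=LF[11]=18
  step 19: row=18, L[18]='j', prepend. Next row=LF[18]=9
Reversed output: junglerefrigerator$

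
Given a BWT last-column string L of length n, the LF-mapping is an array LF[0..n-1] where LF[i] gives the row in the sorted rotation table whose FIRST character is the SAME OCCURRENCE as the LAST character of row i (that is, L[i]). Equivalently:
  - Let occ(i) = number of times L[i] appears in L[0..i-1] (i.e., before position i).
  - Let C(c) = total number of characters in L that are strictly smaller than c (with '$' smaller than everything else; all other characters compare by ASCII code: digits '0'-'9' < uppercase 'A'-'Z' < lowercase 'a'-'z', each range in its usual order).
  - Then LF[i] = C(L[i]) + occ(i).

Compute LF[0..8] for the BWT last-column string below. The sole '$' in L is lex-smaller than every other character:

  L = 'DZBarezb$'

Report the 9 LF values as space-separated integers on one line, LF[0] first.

Char counts: '$':1, 'B':1, 'D':1, 'Z':1, 'a':1, 'b':1, 'e':1, 'r':1, 'z':1
C (first-col start): C('$')=0, C('B')=1, C('D')=2, C('Z')=3, C('a')=4, C('b')=5, C('e')=6, C('r')=7, C('z')=8
L[0]='D': occ=0, LF[0]=C('D')+0=2+0=2
L[1]='Z': occ=0, LF[1]=C('Z')+0=3+0=3
L[2]='B': occ=0, LF[2]=C('B')+0=1+0=1
L[3]='a': occ=0, LF[3]=C('a')+0=4+0=4
L[4]='r': occ=0, LF[4]=C('r')+0=7+0=7
L[5]='e': occ=0, LF[5]=C('e')+0=6+0=6
L[6]='z': occ=0, LF[6]=C('z')+0=8+0=8
L[7]='b': occ=0, LF[7]=C('b')+0=5+0=5
L[8]='$': occ=0, LF[8]=C('$')+0=0+0=0

Answer: 2 3 1 4 7 6 8 5 0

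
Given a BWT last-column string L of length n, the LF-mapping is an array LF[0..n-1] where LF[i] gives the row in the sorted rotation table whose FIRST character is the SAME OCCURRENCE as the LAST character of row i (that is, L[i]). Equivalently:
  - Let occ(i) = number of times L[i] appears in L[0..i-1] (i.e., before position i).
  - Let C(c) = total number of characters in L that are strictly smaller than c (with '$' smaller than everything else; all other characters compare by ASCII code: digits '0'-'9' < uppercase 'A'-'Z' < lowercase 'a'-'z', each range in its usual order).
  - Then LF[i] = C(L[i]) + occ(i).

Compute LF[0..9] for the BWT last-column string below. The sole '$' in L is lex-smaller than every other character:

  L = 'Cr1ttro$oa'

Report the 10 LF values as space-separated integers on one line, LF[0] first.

Answer: 2 6 1 8 9 7 4 0 5 3

Derivation:
Char counts: '$':1, '1':1, 'C':1, 'a':1, 'o':2, 'r':2, 't':2
C (first-col start): C('$')=0, C('1')=1, C('C')=2, C('a')=3, C('o')=4, C('r')=6, C('t')=8
L[0]='C': occ=0, LF[0]=C('C')+0=2+0=2
L[1]='r': occ=0, LF[1]=C('r')+0=6+0=6
L[2]='1': occ=0, LF[2]=C('1')+0=1+0=1
L[3]='t': occ=0, LF[3]=C('t')+0=8+0=8
L[4]='t': occ=1, LF[4]=C('t')+1=8+1=9
L[5]='r': occ=1, LF[5]=C('r')+1=6+1=7
L[6]='o': occ=0, LF[6]=C('o')+0=4+0=4
L[7]='$': occ=0, LF[7]=C('$')+0=0+0=0
L[8]='o': occ=1, LF[8]=C('o')+1=4+1=5
L[9]='a': occ=0, LF[9]=C('a')+0=3+0=3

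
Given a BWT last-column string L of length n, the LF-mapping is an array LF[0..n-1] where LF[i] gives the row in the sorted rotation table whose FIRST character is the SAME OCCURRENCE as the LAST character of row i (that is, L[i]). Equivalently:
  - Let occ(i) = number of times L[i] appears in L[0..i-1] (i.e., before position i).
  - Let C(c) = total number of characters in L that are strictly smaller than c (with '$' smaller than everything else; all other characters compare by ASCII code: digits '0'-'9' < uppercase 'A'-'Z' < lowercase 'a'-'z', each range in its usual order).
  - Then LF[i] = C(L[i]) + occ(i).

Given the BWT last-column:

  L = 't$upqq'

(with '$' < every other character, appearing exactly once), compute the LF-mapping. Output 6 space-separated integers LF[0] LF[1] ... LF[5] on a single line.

Char counts: '$':1, 'p':1, 'q':2, 't':1, 'u':1
C (first-col start): C('$')=0, C('p')=1, C('q')=2, C('t')=4, C('u')=5
L[0]='t': occ=0, LF[0]=C('t')+0=4+0=4
L[1]='$': occ=0, LF[1]=C('$')+0=0+0=0
L[2]='u': occ=0, LF[2]=C('u')+0=5+0=5
L[3]='p': occ=0, LF[3]=C('p')+0=1+0=1
L[4]='q': occ=0, LF[4]=C('q')+0=2+0=2
L[5]='q': occ=1, LF[5]=C('q')+1=2+1=3

Answer: 4 0 5 1 2 3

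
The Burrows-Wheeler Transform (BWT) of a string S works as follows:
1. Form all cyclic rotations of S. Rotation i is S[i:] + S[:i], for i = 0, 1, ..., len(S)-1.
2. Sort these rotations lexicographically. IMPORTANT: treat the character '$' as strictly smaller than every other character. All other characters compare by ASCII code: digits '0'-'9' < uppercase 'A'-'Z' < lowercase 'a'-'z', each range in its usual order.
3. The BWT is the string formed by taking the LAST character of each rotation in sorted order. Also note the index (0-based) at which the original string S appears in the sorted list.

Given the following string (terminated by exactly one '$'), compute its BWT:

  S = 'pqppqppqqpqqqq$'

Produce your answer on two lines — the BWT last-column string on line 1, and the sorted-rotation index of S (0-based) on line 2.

All 15 rotations (rotation i = S[i:]+S[:i]):
  rot[0] = pqppqppqqpqqqq$
  rot[1] = qppqppqqpqqqq$p
  rot[2] = ppqppqqpqqqq$pq
  rot[3] = pqppqqpqqqq$pqp
  rot[4] = qppqqpqqqq$pqpp
  rot[5] = ppqqpqqqq$pqppq
  rot[6] = pqqpqqqq$pqppqp
  rot[7] = qqpqqqq$pqppqpp
  rot[8] = qpqqqq$pqppqppq
  rot[9] = pqqqq$pqppqppqq
  rot[10] = qqqq$pqppqppqqp
  rot[11] = qqq$pqppqppqqpq
  rot[12] = qq$pqppqppqqpqq
  rot[13] = q$pqppqppqqpqqq
  rot[14] = $pqppqppqqpqqqq
Sorted (with $ < everything):
  sorted[0] = $pqppqppqqpqqqq  (last char: 'q')
  sorted[1] = ppqppqqpqqqq$pq  (last char: 'q')
  sorted[2] = ppqqpqqqq$pqppq  (last char: 'q')
  sorted[3] = pqppqppqqpqqqq$  (last char: '$')
  sorted[4] = pqppqqpqqqq$pqp  (last char: 'p')
  sorted[5] = pqqpqqqq$pqppqp  (last char: 'p')
  sorted[6] = pqqqq$pqppqppqq  (last char: 'q')
  sorted[7] = q$pqppqppqqpqqq  (last char: 'q')
  sorted[8] = qppqppqqpqqqq$p  (last char: 'p')
  sorted[9] = qppqqpqqqq$pqpp  (last char: 'p')
  sorted[10] = qpqqqq$pqppqppq  (last char: 'q')
  sorted[11] = qq$pqppqppqqpqq  (last char: 'q')
  sorted[12] = qqpqqqq$pqppqpp  (last char: 'p')
  sorted[13] = qqq$pqppqppqqpq  (last char: 'q')
  sorted[14] = qqqq$pqppqppqqp  (last char: 'p')
Last column: qqq$ppqqppqqpqp
Original string S is at sorted index 3

Answer: qqq$ppqqppqqpqp
3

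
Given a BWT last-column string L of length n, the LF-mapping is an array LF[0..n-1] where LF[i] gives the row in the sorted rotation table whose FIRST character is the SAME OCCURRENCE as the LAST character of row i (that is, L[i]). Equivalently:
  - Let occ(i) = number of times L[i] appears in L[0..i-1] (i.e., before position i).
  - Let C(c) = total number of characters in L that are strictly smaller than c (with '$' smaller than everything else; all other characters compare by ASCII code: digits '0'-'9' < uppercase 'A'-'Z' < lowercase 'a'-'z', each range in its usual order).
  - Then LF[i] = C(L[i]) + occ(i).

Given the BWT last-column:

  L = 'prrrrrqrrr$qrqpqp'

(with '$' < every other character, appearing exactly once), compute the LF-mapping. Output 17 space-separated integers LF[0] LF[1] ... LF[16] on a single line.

Char counts: '$':1, 'p':3, 'q':4, 'r':9
C (first-col start): C('$')=0, C('p')=1, C('q')=4, C('r')=8
L[0]='p': occ=0, LF[0]=C('p')+0=1+0=1
L[1]='r': occ=0, LF[1]=C('r')+0=8+0=8
L[2]='r': occ=1, LF[2]=C('r')+1=8+1=9
L[3]='r': occ=2, LF[3]=C('r')+2=8+2=10
L[4]='r': occ=3, LF[4]=C('r')+3=8+3=11
L[5]='r': occ=4, LF[5]=C('r')+4=8+4=12
L[6]='q': occ=0, LF[6]=C('q')+0=4+0=4
L[7]='r': occ=5, LF[7]=C('r')+5=8+5=13
L[8]='r': occ=6, LF[8]=C('r')+6=8+6=14
L[9]='r': occ=7, LF[9]=C('r')+7=8+7=15
L[10]='$': occ=0, LF[10]=C('$')+0=0+0=0
L[11]='q': occ=1, LF[11]=C('q')+1=4+1=5
L[12]='r': occ=8, LF[12]=C('r')+8=8+8=16
L[13]='q': occ=2, LF[13]=C('q')+2=4+2=6
L[14]='p': occ=1, LF[14]=C('p')+1=1+1=2
L[15]='q': occ=3, LF[15]=C('q')+3=4+3=7
L[16]='p': occ=2, LF[16]=C('p')+2=1+2=3

Answer: 1 8 9 10 11 12 4 13 14 15 0 5 16 6 2 7 3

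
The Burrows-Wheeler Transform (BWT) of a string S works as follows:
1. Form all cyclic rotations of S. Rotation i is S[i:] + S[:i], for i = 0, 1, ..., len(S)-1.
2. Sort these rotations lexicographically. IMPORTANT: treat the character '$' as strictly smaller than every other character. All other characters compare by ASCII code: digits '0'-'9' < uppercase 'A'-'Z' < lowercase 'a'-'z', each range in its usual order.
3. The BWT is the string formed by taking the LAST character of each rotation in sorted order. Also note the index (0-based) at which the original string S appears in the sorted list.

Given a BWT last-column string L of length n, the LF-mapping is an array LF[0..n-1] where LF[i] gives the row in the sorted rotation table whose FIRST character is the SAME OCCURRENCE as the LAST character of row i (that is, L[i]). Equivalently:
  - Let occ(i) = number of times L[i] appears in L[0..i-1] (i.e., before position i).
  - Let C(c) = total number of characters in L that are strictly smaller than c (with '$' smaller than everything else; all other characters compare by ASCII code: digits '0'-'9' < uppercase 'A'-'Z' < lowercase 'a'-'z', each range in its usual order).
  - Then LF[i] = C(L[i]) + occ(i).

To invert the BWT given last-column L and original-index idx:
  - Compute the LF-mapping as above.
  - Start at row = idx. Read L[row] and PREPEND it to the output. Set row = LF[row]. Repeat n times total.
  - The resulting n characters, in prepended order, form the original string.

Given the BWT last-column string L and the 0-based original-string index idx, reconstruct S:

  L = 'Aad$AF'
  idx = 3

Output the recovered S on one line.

Answer: FdAaA$

Derivation:
LF mapping: 1 4 5 0 2 3
Walk LF starting at row 3, prepending L[row]:
  step 1: row=3, L[3]='$', prepend. Next row=LF[3]=0
  step 2: row=0, L[0]='A', prepend. Next row=LF[0]=1
  step 3: row=1, L[1]='a', prepend. Next row=LF[1]=4
  step 4: row=4, L[4]='A', prepend. Next row=LF[4]=2
  step 5: row=2, L[2]='d', prepend. Next row=LF[2]=5
  step 6: row=5, L[5]='F', prepend. Next row=LF[5]=3
Reversed output: FdAaA$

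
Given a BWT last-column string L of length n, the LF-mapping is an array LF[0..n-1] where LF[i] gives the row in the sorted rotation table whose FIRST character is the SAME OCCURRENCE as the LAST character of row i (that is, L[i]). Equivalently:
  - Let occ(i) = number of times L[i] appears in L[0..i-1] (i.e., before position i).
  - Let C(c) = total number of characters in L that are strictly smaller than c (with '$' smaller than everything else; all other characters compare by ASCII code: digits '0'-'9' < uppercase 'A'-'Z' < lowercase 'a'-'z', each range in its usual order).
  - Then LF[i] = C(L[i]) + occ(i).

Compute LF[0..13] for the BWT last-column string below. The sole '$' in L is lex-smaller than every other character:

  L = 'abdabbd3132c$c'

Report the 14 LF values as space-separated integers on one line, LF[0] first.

Char counts: '$':1, '1':1, '2':1, '3':2, 'a':2, 'b':3, 'c':2, 'd':2
C (first-col start): C('$')=0, C('1')=1, C('2')=2, C('3')=3, C('a')=5, C('b')=7, C('c')=10, C('d')=12
L[0]='a': occ=0, LF[0]=C('a')+0=5+0=5
L[1]='b': occ=0, LF[1]=C('b')+0=7+0=7
L[2]='d': occ=0, LF[2]=C('d')+0=12+0=12
L[3]='a': occ=1, LF[3]=C('a')+1=5+1=6
L[4]='b': occ=1, LF[4]=C('b')+1=7+1=8
L[5]='b': occ=2, LF[5]=C('b')+2=7+2=9
L[6]='d': occ=1, LF[6]=C('d')+1=12+1=13
L[7]='3': occ=0, LF[7]=C('3')+0=3+0=3
L[8]='1': occ=0, LF[8]=C('1')+0=1+0=1
L[9]='3': occ=1, LF[9]=C('3')+1=3+1=4
L[10]='2': occ=0, LF[10]=C('2')+0=2+0=2
L[11]='c': occ=0, LF[11]=C('c')+0=10+0=10
L[12]='$': occ=0, LF[12]=C('$')+0=0+0=0
L[13]='c': occ=1, LF[13]=C('c')+1=10+1=11

Answer: 5 7 12 6 8 9 13 3 1 4 2 10 0 11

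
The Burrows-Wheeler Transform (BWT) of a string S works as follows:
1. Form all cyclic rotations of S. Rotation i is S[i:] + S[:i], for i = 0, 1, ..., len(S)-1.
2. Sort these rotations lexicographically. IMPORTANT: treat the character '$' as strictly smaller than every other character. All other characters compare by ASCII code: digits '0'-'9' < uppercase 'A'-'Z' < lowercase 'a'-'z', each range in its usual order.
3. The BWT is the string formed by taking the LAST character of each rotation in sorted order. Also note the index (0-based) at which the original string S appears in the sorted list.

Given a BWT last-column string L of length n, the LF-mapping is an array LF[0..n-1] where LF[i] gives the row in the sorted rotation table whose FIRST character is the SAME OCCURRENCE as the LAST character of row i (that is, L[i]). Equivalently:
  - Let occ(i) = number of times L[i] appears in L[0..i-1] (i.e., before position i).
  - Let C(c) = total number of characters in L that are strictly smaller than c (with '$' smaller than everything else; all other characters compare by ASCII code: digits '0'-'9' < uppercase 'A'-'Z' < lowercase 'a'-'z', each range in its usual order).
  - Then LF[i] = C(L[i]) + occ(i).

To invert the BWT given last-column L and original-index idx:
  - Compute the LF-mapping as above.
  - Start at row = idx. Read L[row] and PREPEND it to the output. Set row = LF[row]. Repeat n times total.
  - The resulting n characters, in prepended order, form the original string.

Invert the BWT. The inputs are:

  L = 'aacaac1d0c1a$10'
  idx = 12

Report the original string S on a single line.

Answer: c1ca1ac0da0a1a$

Derivation:
LF mapping: 6 7 11 8 9 12 3 14 1 13 4 10 0 5 2
Walk LF starting at row 12, prepending L[row]:
  step 1: row=12, L[12]='$', prepend. Next row=LF[12]=0
  step 2: row=0, L[0]='a', prepend. Next row=LF[0]=6
  step 3: row=6, L[6]='1', prepend. Next row=LF[6]=3
  step 4: row=3, L[3]='a', prepend. Next row=LF[3]=8
  step 5: row=8, L[8]='0', prepend. Next row=LF[8]=1
  step 6: row=1, L[1]='a', prepend. Next row=LF[1]=7
  step 7: row=7, L[7]='d', prepend. Next row=LF[7]=14
  step 8: row=14, L[14]='0', prepend. Next row=LF[14]=2
  step 9: row=2, L[2]='c', prepend. Next row=LF[2]=11
  step 10: row=11, L[11]='a', prepend. Next row=LF[11]=10
  step 11: row=10, L[10]='1', prepend. Next row=LF[10]=4
  step 12: row=4, L[4]='a', prepend. Next row=LF[4]=9
  step 13: row=9, L[9]='c', prepend. Next row=LF[9]=13
  step 14: row=13, L[13]='1', prepend. Next row=LF[13]=5
  step 15: row=5, L[5]='c', prepend. Next row=LF[5]=12
Reversed output: c1ca1ac0da0a1a$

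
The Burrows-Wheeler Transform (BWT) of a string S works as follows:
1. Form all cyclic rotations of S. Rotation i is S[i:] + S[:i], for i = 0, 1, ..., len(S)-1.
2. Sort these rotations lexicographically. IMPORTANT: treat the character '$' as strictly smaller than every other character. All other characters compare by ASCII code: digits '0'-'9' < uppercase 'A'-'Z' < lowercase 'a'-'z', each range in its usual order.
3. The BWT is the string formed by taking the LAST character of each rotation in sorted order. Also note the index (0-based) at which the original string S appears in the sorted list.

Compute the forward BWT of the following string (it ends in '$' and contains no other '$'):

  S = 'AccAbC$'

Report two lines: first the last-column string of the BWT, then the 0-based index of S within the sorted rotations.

All 7 rotations (rotation i = S[i:]+S[:i]):
  rot[0] = AccAbC$
  rot[1] = ccAbC$A
  rot[2] = cAbC$Ac
  rot[3] = AbC$Acc
  rot[4] = bC$AccA
  rot[5] = C$AccAb
  rot[6] = $AccAbC
Sorted (with $ < everything):
  sorted[0] = $AccAbC  (last char: 'C')
  sorted[1] = AbC$Acc  (last char: 'c')
  sorted[2] = AccAbC$  (last char: '$')
  sorted[3] = C$AccAb  (last char: 'b')
  sorted[4] = bC$AccA  (last char: 'A')
  sorted[5] = cAbC$Ac  (last char: 'c')
  sorted[6] = ccAbC$A  (last char: 'A')
Last column: Cc$bAcA
Original string S is at sorted index 2

Answer: Cc$bAcA
2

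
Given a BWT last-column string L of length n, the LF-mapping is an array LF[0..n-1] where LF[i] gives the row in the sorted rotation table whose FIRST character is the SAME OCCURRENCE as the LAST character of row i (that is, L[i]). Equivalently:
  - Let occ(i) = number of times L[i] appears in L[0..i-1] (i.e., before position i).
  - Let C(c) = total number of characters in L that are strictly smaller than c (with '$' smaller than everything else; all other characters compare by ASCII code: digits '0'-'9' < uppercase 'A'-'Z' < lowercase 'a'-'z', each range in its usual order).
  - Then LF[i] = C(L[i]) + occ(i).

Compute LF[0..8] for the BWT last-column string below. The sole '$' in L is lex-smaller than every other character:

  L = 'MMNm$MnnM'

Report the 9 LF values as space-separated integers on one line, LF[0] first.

Char counts: '$':1, 'M':4, 'N':1, 'm':1, 'n':2
C (first-col start): C('$')=0, C('M')=1, C('N')=5, C('m')=6, C('n')=7
L[0]='M': occ=0, LF[0]=C('M')+0=1+0=1
L[1]='M': occ=1, LF[1]=C('M')+1=1+1=2
L[2]='N': occ=0, LF[2]=C('N')+0=5+0=5
L[3]='m': occ=0, LF[3]=C('m')+0=6+0=6
L[4]='$': occ=0, LF[4]=C('$')+0=0+0=0
L[5]='M': occ=2, LF[5]=C('M')+2=1+2=3
L[6]='n': occ=0, LF[6]=C('n')+0=7+0=7
L[7]='n': occ=1, LF[7]=C('n')+1=7+1=8
L[8]='M': occ=3, LF[8]=C('M')+3=1+3=4

Answer: 1 2 5 6 0 3 7 8 4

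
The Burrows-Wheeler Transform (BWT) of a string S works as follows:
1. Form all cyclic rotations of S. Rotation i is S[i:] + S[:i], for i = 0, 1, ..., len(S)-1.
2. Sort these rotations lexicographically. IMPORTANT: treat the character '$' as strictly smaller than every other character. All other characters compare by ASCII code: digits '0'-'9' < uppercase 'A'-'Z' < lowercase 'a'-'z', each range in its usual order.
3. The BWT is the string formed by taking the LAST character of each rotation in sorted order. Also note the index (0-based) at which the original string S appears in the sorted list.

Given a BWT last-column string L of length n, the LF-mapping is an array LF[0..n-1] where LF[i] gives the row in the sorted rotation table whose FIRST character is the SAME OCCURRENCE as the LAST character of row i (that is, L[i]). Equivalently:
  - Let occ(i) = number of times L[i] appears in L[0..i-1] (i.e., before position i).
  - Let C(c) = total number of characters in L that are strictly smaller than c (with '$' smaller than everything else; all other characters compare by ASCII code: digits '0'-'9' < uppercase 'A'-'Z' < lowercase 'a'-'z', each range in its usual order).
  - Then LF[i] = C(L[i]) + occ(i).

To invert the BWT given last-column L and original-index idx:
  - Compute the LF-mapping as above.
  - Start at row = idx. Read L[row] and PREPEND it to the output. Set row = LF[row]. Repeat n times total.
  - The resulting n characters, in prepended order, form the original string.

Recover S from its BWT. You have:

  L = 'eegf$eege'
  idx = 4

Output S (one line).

Answer: efeeggee$

Derivation:
LF mapping: 1 2 7 6 0 3 4 8 5
Walk LF starting at row 4, prepending L[row]:
  step 1: row=4, L[4]='$', prepend. Next row=LF[4]=0
  step 2: row=0, L[0]='e', prepend. Next row=LF[0]=1
  step 3: row=1, L[1]='e', prepend. Next row=LF[1]=2
  step 4: row=2, L[2]='g', prepend. Next row=LF[2]=7
  step 5: row=7, L[7]='g', prepend. Next row=LF[7]=8
  step 6: row=8, L[8]='e', prepend. Next row=LF[8]=5
  step 7: row=5, L[5]='e', prepend. Next row=LF[5]=3
  step 8: row=3, L[3]='f', prepend. Next row=LF[3]=6
  step 9: row=6, L[6]='e', prepend. Next row=LF[6]=4
Reversed output: efeeggee$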